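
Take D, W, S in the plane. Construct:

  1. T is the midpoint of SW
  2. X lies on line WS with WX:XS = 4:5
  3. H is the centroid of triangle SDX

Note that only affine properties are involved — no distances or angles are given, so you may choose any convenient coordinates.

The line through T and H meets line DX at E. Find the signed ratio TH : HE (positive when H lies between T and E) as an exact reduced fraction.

TH:HE = -7/10

Set D = (0, 0), W = (1, 0), S = (0, 1); any affine frame gives the same invariant.
1. T is the midpoint of SW ⇒ T = (1/2, 1/2)
2. X lies on line WS with WX:XS = 4:5 ⇒ X = (5/9, 4/9)
3. H is the centroid of triangle SDX ⇒ H = (5/27, 13/27)
line TH meets DX at E = (40/63, 32/63)
H = T + t·(E−T) with t = -7/3, so TH:HE = -7/3:10/3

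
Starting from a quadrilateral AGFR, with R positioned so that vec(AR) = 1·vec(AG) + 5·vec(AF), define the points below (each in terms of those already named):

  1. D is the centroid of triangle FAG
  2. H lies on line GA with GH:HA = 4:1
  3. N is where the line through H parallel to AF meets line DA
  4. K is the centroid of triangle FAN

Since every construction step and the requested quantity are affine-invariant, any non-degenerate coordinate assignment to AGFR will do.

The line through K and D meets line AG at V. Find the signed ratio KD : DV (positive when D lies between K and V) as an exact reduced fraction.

Set A = (0, 0), G = (1, 0), F = (0, 1), R = (1, 5); any affine frame gives the same invariant.
1. D is the centroid of triangle FAG ⇒ D = (1/3, 1/3)
2. H lies on line GA with GH:HA = 4:1 ⇒ H = (1/5, 0)
3. N is where the line through H parallel to AF meets line DA ⇒ N = (1/5, 1/5)
4. K is the centroid of triangle FAN ⇒ K = (1/15, 2/5)
line KD meets AG at V = (5/3, 0)
D = K + t·(V−K) with t = 1/6, so KD:DV = 1/6:5/6

KD:DV = 1/5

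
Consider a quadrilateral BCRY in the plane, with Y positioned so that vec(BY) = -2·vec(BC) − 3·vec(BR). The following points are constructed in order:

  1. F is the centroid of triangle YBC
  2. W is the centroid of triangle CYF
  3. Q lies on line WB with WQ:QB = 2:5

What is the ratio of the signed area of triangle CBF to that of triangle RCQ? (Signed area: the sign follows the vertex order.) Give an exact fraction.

Work in coordinates with B = (0, 0), C = (1, 0), R = (0, 1), Y = (-2, -3).
1. F is the centroid of triangle YBC ⇒ F = (-1/3, -1)
2. W is the centroid of triangle CYF ⇒ W = (-4/9, -4/3)
3. Q lies on line WB with WQ:QB = 2:5 ⇒ Q = (-20/63, -20/21)
2·[CBF] = 1, 2·[RCQ] = -143/63
[CBF]:[RCQ] = 1:-143/63 = -63/143

[CBF]:[RCQ] = -63/143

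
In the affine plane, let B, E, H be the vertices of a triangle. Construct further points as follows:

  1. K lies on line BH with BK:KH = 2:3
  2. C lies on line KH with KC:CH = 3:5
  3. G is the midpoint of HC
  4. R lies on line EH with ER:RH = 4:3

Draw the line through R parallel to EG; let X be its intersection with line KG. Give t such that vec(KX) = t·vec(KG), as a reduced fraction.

Choose coordinates B = (0, 0), E = (1, 0), H = (0, 1).
1. K lies on line BH with BK:KH = 2:3 ⇒ K = (0, 2/5)
2. C lies on line KH with KC:CH = 3:5 ⇒ C = (0, 5/8)
3. G is the midpoint of HC ⇒ G = (0, 13/16)
4. R lies on line EH with ER:RH = 4:3 ⇒ R = (3/7, 4/7)
through R parallel to EG: direction (-1, 13/16); meets KG at X = (0, 103/112)
X = K + t·(G−K) with t = 97/77

t = 97/77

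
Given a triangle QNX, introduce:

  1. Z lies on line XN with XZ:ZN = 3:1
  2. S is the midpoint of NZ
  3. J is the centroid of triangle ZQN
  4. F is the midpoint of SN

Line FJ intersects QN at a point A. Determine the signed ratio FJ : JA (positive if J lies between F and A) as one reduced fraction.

Set Q = (0, 0), N = (1, 0), X = (0, 1); any affine frame gives the same invariant.
1. Z lies on line XN with XZ:ZN = 3:1 ⇒ Z = (3/4, 1/4)
2. S is the midpoint of NZ ⇒ S = (7/8, 1/8)
3. J is the centroid of triangle ZQN ⇒ J = (7/12, 1/12)
4. F is the midpoint of SN ⇒ F = (15/16, 1/16)
line FJ meets QN at A = (2, 0)
J = F + t·(A−F) with t = -1/3, so FJ:JA = -1/3:4/3

FJ:JA = -1/4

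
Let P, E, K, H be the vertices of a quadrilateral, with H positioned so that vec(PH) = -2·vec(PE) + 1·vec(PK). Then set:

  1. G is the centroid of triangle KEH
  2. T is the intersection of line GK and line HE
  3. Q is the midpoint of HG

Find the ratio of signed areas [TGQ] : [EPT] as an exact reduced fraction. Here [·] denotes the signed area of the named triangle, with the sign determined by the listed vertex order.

Work in coordinates with P = (0, 0), E = (1, 0), K = (0, 1), H = (-2, 1).
1. G is the centroid of triangle KEH ⇒ G = (-1/3, 2/3)
2. T is the intersection of line GK and line HE ⇒ T = (-1/2, 1/2)
3. Q is the midpoint of HG ⇒ Q = (-7/6, 5/6)
2·[TGQ] = 1/6, 2·[EPT] = -1/2
[TGQ]:[EPT] = 1/6:-1/2 = -1/3

[TGQ]:[EPT] = -1/3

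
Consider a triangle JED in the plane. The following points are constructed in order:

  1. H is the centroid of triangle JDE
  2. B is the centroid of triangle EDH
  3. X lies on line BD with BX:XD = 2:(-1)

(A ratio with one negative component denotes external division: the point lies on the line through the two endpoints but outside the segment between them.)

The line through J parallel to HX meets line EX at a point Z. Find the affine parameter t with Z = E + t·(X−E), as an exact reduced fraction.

Work in coordinates with J = (0, 0), E = (1, 0), D = (0, 1).
1. H is the centroid of triangle JDE ⇒ H = (1/3, 1/3)
2. B is the centroid of triangle EDH ⇒ B = (4/9, 4/9)
3. X lies on line BD with BX:XD = 2:(-1) ⇒ X = (-4/9, 14/9)
through J parallel to HX: direction (-7/9, 11/9); meets EX at Z = (-98/45, 154/45)
Z = E + t·(X−E) with t = 11/5

t = 11/5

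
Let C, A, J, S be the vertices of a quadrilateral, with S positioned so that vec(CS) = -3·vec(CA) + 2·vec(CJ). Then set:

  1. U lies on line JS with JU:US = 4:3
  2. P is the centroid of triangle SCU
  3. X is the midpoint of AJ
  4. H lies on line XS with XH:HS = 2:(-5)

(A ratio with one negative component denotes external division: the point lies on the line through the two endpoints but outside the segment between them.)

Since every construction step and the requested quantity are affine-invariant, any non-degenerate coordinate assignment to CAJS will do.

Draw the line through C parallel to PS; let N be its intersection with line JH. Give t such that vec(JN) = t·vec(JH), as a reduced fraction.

t = -180/19

Assign C = (0, 0), A = (1, 0), J = (0, 1), S = (-3, 2) — the answer is frame-independent, so this choice is without loss of generality.
1. U lies on line JS with JU:US = 4:3 ⇒ U = (-12/7, 11/7)
2. P is the centroid of triangle SCU ⇒ P = (-11/7, 25/21)
3. X is the midpoint of AJ ⇒ X = (1/2, 1/2)
4. H lies on line XS with XH:HS = 2:(-5) ⇒ H = (17/6, -1/2)
through C parallel to PS: direction (-10/7, 17/21); meets JH at N = (-510/19, 289/19)
N = J + t·(H−J) with t = -180/19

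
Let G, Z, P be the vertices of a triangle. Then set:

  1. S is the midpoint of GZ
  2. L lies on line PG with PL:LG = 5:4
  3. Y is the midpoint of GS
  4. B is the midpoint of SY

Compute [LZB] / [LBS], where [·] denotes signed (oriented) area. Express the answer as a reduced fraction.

[LZB]:[LBS] = -5

Choose coordinates G = (0, 0), Z = (1, 0), P = (0, 1).
1. S is the midpoint of GZ ⇒ S = (1/2, 0)
2. L lies on line PG with PL:LG = 5:4 ⇒ L = (0, 4/9)
3. Y is the midpoint of GS ⇒ Y = (1/4, 0)
4. B is the midpoint of SY ⇒ B = (3/8, 0)
2·[LZB] = -5/18, 2·[LBS] = 1/18
[LZB]:[LBS] = -5/18:1/18 = -5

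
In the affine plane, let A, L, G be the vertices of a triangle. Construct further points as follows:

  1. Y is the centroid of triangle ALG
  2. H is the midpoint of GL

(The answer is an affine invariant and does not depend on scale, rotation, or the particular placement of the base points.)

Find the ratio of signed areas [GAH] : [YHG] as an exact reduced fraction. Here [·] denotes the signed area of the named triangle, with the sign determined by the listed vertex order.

Assign A = (0, 0), L = (1, 0), G = (0, 1) — the answer is frame-independent, so this choice is without loss of generality.
1. Y is the centroid of triangle ALG ⇒ Y = (1/3, 1/3)
2. H is the midpoint of GL ⇒ H = (1/2, 1/2)
2·[GAH] = 1/2, 2·[YHG] = 1/6
[GAH]:[YHG] = 1/2:1/6 = 3

[GAH]:[YHG] = 3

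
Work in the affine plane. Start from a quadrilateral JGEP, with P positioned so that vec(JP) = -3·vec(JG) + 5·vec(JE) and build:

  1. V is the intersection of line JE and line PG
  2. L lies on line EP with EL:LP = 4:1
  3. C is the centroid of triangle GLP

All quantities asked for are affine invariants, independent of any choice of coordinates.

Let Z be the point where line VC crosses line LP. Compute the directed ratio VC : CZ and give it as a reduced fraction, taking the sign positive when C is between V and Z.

VC:CZ = 5/4

Set J = (0, 0), G = (1, 0), E = (0, 1), P = (-3, 5); any affine frame gives the same invariant.
1. V is the intersection of line JE and line PG ⇒ V = (0, 5/4)
2. L lies on line EP with EL:LP = 4:1 ⇒ L = (-12/5, 21/5)
3. C is the centroid of triangle GLP ⇒ C = (-22/15, 46/15)
line VC meets LP at Z = (-66/25, 113/25)
C = V + t·(Z−V) with t = 5/9, so VC:CZ = 5/9:4/9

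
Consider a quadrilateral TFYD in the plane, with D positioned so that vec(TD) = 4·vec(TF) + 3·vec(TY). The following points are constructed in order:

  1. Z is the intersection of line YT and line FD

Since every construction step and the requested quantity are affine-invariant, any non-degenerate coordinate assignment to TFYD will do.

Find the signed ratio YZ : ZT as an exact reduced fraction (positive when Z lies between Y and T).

Set T = (0, 0), F = (1, 0), Y = (0, 1), D = (4, 3); any affine frame gives the same invariant.
1. Z is the intersection of line YT and line FD ⇒ Z = (0, -1)
Z = Y + t·(T−Y) with t = 2, so YZ:ZT = t:(1−t) = 2:-1

YZ:ZT = -2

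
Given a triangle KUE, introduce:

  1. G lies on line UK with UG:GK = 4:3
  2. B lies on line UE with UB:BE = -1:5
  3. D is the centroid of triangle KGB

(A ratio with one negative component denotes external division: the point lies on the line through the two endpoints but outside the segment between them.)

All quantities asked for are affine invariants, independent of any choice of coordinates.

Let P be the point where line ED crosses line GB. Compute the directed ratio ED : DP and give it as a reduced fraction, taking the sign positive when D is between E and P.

Work in coordinates with K = (0, 0), U = (1, 0), E = (0, 1).
1. G lies on line UK with UG:GK = 4:3 ⇒ G = (3/7, 0)
2. B lies on line UE with UB:BE = -1:5 ⇒ B = (5/4, -1/4)
3. D is the centroid of triangle KGB ⇒ D = (47/84, -1/12)
line ED meets GB at P = (235/441, -2/63)
D = E + t·(P−E) with t = 21/20, so ED:DP = 21/20:-1/20

ED:DP = -21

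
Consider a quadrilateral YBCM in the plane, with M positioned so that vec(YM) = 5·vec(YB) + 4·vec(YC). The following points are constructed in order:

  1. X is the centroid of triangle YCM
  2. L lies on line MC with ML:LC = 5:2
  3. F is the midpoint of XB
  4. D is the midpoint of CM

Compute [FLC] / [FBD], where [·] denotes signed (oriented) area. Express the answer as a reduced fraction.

Work in coordinates with Y = (0, 0), B = (1, 0), C = (0, 1), M = (5, 4).
1. X is the centroid of triangle YCM ⇒ X = (5/3, 5/3)
2. L lies on line MC with ML:LC = 5:2 ⇒ L = (10/7, 13/7)
3. F is the midpoint of XB ⇒ F = (4/3, 5/6)
4. D is the midpoint of CM ⇒ D = (5/2, 5/2)
2·[FLC] = 29/21, 2·[FBD] = 5/12
[FLC]:[FBD] = 29/21:5/12 = 116/35

[FLC]:[FBD] = 116/35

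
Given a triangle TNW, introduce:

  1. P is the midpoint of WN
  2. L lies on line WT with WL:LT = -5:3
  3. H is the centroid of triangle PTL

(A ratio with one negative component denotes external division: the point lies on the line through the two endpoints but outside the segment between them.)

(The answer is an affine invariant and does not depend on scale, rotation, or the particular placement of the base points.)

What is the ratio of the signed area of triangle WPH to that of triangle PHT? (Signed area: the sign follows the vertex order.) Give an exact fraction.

[WPH]:[PHT] = 7/3

Assign T = (0, 0), N = (1, 0), W = (0, 1) — the answer is frame-independent, so this choice is without loss of generality.
1. P is the midpoint of WN ⇒ P = (1/2, 1/2)
2. L lies on line WT with WL:LT = -5:3 ⇒ L = (0, -3/2)
3. H is the centroid of triangle PTL ⇒ H = (1/6, -1/3)
2·[WPH] = -7/12, 2·[PHT] = -1/4
[WPH]:[PHT] = -7/12:-1/4 = 7/3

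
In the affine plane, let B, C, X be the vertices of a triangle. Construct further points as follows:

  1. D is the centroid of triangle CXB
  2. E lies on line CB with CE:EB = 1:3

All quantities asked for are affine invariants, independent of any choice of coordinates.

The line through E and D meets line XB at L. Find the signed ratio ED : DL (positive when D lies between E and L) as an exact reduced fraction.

Set B = (0, 0), C = (1, 0), X = (0, 1); any affine frame gives the same invariant.
1. D is the centroid of triangle CXB ⇒ D = (1/3, 1/3)
2. E lies on line CB with CE:EB = 1:3 ⇒ E = (3/4, 0)
line ED meets XB at L = (0, 3/5)
D = E + t·(L−E) with t = 5/9, so ED:DL = 5/9:4/9

ED:DL = 5/4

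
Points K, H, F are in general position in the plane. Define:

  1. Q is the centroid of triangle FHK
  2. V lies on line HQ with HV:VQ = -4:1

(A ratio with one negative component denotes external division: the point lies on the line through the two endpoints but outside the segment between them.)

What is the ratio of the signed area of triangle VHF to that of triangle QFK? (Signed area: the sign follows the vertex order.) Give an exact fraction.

Set K = (0, 0), H = (1, 0), F = (0, 1); any affine frame gives the same invariant.
1. Q is the centroid of triangle FHK ⇒ Q = (1/3, 1/3)
2. V lies on line HQ with HV:VQ = -4:1 ⇒ V = (1/9, 4/9)
2·[VHF] = 4/9, 2·[QFK] = 1/3
[VHF]:[QFK] = 4/9:1/3 = 4/3

[VHF]:[QFK] = 4/3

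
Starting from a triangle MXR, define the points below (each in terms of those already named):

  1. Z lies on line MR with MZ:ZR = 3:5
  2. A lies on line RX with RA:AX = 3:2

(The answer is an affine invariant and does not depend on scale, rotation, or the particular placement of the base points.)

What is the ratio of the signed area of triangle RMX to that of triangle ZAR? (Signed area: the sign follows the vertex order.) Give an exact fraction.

[RMX]:[ZAR] = 8/3

Set M = (0, 0), X = (1, 0), R = (0, 1); any affine frame gives the same invariant.
1. Z lies on line MR with MZ:ZR = 3:5 ⇒ Z = (0, 3/8)
2. A lies on line RX with RA:AX = 3:2 ⇒ A = (3/5, 2/5)
2·[RMX] = 1, 2·[ZAR] = 3/8
[RMX]:[ZAR] = 1:3/8 = 8/3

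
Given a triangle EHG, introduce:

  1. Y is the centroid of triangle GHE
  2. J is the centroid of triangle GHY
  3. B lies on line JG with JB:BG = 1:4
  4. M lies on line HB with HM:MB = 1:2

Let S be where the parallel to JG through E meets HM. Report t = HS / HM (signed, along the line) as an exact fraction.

Set E = (0, 0), H = (1, 0), G = (0, 1); any affine frame gives the same invariant.
1. Y is the centroid of triangle GHE ⇒ Y = (1/3, 1/3)
2. J is the centroid of triangle GHY ⇒ J = (4/9, 4/9)
3. B lies on line JG with JB:BG = 1:4 ⇒ B = (16/45, 5/9)
4. M lies on line HB with HM:MB = 1:2 ⇒ M = (106/135, 5/27)
through E parallel to JG: direction (-4/9, 5/9); meets HM at S = (-20/9, 25/9)
S = H + t·(M−H) with t = 15

t = 15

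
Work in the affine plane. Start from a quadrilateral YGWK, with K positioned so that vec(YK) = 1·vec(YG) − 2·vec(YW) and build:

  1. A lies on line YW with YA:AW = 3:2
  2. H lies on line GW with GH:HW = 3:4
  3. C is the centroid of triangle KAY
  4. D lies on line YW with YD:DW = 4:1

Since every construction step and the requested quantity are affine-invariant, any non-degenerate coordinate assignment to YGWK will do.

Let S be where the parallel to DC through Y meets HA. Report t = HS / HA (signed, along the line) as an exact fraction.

t = 13/10

Work in coordinates with Y = (0, 0), G = (1, 0), W = (0, 1), K = (1, -2).
1. A lies on line YW with YA:AW = 3:2 ⇒ A = (0, 3/5)
2. H lies on line GW with GH:HW = 3:4 ⇒ H = (4/7, 3/7)
3. C is the centroid of triangle KAY ⇒ C = (1/3, -7/15)
4. D lies on line YW with YD:DW = 4:1 ⇒ D = (0, 4/5)
through Y parallel to DC: direction (1/3, -19/15); meets HA at S = (-6/35, 114/175)
S = H + t·(A−H) with t = 13/10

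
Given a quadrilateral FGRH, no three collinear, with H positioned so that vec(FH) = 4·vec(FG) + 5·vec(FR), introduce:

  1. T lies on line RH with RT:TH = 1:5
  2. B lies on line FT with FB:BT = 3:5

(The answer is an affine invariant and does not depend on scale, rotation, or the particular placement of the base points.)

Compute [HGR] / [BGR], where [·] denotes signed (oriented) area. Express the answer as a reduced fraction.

[HGR]:[BGR] = -64

Work in coordinates with F = (0, 0), G = (1, 0), R = (0, 1), H = (4, 5).
1. T lies on line RH with RT:TH = 1:5 ⇒ T = (2/3, 5/3)
2. B lies on line FT with FB:BT = 3:5 ⇒ B = (1/4, 5/8)
2·[HGR] = -8, 2·[BGR] = 1/8
[HGR]:[BGR] = -8:1/8 = -64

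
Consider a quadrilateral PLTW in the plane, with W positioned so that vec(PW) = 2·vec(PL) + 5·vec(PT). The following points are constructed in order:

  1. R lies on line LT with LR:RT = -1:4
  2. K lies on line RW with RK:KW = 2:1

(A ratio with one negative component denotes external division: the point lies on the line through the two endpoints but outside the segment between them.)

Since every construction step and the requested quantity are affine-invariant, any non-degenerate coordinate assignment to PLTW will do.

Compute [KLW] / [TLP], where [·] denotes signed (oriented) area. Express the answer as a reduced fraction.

Assign P = (0, 0), L = (1, 0), T = (0, 1), W = (2, 5) — the answer is frame-independent, so this choice is without loss of generality.
1. R lies on line LT with LR:RT = -1:4 ⇒ R = (4/3, -1/3)
2. K lies on line RW with RK:KW = 2:1 ⇒ K = (16/9, 29/9)
2·[KLW] = -2/3, 2·[TLP] = -1
[KLW]:[TLP] = -2/3:-1 = 2/3

[KLW]:[TLP] = 2/3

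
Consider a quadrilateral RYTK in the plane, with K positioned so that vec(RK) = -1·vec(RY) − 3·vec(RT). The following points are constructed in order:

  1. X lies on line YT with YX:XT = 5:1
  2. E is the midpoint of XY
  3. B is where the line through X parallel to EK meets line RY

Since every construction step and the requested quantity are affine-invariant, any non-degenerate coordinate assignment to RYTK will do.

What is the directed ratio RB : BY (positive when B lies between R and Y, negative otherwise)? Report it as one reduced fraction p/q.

Work in coordinates with R = (0, 0), Y = (1, 0), T = (0, 1), K = (-1, -3).
1. X lies on line YT with YX:XT = 5:1 ⇒ X = (1/6, 5/6)
2. E is the midpoint of XY ⇒ E = (7/12, 5/12)
3. B is where the line through X parallel to EK meets line RY ⇒ B = (-9/41, 0)
B = R + t·(Y−R) with t = -9/41, so RB:BY = t:(1−t) = -9/41:50/41

RB:BY = -9/50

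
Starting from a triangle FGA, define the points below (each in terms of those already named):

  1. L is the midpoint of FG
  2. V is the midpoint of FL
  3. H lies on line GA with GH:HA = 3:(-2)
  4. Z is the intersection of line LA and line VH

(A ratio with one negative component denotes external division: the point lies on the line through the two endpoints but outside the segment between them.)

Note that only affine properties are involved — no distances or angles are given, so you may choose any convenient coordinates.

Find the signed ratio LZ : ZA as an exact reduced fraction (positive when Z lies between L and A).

Assign F = (0, 0), G = (1, 0), A = (0, 1) — the answer is frame-independent, so this choice is without loss of generality.
1. L is the midpoint of FG ⇒ L = (1/2, 0)
2. V is the midpoint of FL ⇒ V = (1/4, 0)
3. H lies on line GA with GH:HA = 3:(-2) ⇒ H = (-2, 3)
4. Z is the intersection of line LA and line VH ⇒ Z = (1, -1)
Z = L + t·(A−L) with t = -1, so LZ:ZA = t:(1−t) = -1:2

LZ:ZA = -1/2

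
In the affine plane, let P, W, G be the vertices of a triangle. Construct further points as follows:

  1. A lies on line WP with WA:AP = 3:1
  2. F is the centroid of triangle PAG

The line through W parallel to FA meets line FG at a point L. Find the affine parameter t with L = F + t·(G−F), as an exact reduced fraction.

Choose coordinates P = (0, 0), W = (1, 0), G = (0, 1).
1. A lies on line WP with WA:AP = 3:1 ⇒ A = (1/4, 0)
2. F is the centroid of triangle PAG ⇒ F = (1/12, 1/3)
through W parallel to FA: direction (1/6, -1/3); meets FG at L = (-1/6, 7/3)
L = F + t·(G−F) with t = 3

t = 3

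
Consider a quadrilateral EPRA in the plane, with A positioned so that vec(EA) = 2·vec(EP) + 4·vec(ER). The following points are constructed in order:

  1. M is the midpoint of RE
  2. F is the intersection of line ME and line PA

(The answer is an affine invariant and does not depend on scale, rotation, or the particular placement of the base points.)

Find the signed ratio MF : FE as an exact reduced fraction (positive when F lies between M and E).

Work in coordinates with E = (0, 0), P = (1, 0), R = (0, 1), A = (2, 4).
1. M is the midpoint of RE ⇒ M = (0, 1/2)
2. F is the intersection of line ME and line PA ⇒ F = (0, -4)
F = M + t·(E−M) with t = 9, so MF:FE = t:(1−t) = 9:-8

MF:FE = -9/8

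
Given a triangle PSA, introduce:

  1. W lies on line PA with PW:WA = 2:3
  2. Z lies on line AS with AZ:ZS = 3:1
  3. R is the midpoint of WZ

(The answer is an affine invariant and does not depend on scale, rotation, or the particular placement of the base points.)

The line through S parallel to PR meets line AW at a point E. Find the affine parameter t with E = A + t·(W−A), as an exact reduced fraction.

t = 28/9

Choose coordinates P = (0, 0), S = (1, 0), A = (0, 1).
1. W lies on line PA with PW:WA = 2:3 ⇒ W = (0, 2/5)
2. Z lies on line AS with AZ:ZS = 3:1 ⇒ Z = (3/4, 1/4)
3. R is the midpoint of WZ ⇒ R = (3/8, 13/40)
through S parallel to PR: direction (3/8, 13/40); meets AW at E = (0, -13/15)
E = A + t·(W−A) with t = 28/9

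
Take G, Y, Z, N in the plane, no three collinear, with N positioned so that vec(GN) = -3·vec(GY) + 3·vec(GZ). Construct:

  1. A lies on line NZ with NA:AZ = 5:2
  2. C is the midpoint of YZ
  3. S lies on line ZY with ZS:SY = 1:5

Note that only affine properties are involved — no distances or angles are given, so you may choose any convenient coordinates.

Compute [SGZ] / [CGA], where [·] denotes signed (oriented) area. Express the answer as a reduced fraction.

[SGZ]:[CGA] = 7/51

Assign G = (0, 0), Y = (1, 0), Z = (0, 1), N = (-3, 3) — the answer is frame-independent, so this choice is without loss of generality.
1. A lies on line NZ with NA:AZ = 5:2 ⇒ A = (-6/7, 11/7)
2. C is the midpoint of YZ ⇒ C = (1/2, 1/2)
3. S lies on line ZY with ZS:SY = 1:5 ⇒ S = (1/6, 5/6)
2·[SGZ] = -1/6, 2·[CGA] = -17/14
[SGZ]:[CGA] = -1/6:-17/14 = 7/51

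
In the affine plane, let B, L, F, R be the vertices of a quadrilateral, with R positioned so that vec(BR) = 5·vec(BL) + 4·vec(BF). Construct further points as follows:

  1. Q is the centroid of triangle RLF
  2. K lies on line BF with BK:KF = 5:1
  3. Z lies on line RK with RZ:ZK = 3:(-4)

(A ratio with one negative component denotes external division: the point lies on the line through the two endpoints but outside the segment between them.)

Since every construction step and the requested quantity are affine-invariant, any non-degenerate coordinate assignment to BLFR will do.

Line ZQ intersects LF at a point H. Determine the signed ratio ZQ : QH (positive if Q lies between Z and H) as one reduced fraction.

ZQ:QH = 179/16

Work in coordinates with B = (0, 0), L = (1, 0), F = (0, 1), R = (5, 4).
1. Q is the centroid of triangle RLF ⇒ Q = (2, 5/3)
2. K lies on line BF with BK:KF = 5:1 ⇒ K = (0, 5/6)
3. Z lies on line RK with RZ:ZK = 3:(-4) ⇒ Z = (20, 27/2)
line ZQ meets LF at H = (70/179, 109/179)
Q = Z + t·(H−Z) with t = 179/195, so ZQ:QH = 179/195:16/195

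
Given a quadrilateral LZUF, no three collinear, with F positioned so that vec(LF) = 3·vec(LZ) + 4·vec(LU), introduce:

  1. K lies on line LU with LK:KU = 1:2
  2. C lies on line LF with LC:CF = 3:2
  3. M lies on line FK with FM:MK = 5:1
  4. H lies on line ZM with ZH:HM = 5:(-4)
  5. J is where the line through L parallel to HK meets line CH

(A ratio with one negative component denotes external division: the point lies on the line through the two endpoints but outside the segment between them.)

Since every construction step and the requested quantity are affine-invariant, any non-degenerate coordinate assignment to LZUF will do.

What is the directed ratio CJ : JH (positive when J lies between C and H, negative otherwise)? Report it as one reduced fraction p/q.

CJ:JH = -23

Work in coordinates with L = (0, 0), Z = (1, 0), U = (0, 1), F = (3, 4).
1. K lies on line LU with LK:KU = 1:2 ⇒ K = (0, 1/3)
2. C lies on line LF with LC:CF = 3:2 ⇒ C = (9/5, 12/5)
3. M lies on line FK with FM:MK = 5:1 ⇒ M = (1/2, 17/18)
4. H lies on line ZM with ZH:HM = 5:(-4) ⇒ H = (-3/2, 85/18)
5. J is where the line through L parallel to HK meets line CH ⇒ J = (-33/20, 869/180)
J = C + t·(H−C) with t = 23/22, so CJ:JH = t:(1−t) = 23/22:-1/22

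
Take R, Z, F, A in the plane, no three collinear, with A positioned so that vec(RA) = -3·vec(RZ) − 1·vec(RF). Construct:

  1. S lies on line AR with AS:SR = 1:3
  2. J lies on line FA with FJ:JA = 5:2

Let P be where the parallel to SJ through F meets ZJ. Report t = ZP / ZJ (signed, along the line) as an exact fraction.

t = 4/9

Work in coordinates with R = (0, 0), Z = (1, 0), F = (0, 1), A = (-3, -1).
1. S lies on line AR with AS:SR = 1:3 ⇒ S = (-9/4, -3/4)
2. J lies on line FA with FJ:JA = 5:2 ⇒ J = (-15/7, -3/7)
through F parallel to SJ: direction (3/28, 9/28); meets ZJ at P = (-25/63, -4/21)
P = Z + t·(J−Z) with t = 4/9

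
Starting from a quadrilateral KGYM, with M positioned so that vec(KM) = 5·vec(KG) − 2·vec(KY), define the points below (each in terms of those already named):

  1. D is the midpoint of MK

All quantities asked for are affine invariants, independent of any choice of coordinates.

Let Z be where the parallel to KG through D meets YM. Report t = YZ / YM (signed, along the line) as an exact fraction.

t = 2/3

Assign K = (0, 0), G = (1, 0), Y = (0, 1), M = (5, -2) — the answer is frame-independent, so this choice is without loss of generality.
1. D is the midpoint of MK ⇒ D = (5/2, -1)
through D parallel to KG: direction (1, 0); meets YM at Z = (10/3, -1)
Z = Y + t·(M−Y) with t = 2/3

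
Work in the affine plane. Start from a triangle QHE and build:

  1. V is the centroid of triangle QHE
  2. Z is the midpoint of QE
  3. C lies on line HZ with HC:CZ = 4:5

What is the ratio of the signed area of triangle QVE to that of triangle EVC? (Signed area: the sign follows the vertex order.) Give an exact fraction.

[QVE]:[EVC] = 3

Work in coordinates with Q = (0, 0), H = (1, 0), E = (0, 1).
1. V is the centroid of triangle QHE ⇒ V = (1/3, 1/3)
2. Z is the midpoint of QE ⇒ Z = (0, 1/2)
3. C lies on line HZ with HC:CZ = 4:5 ⇒ C = (5/9, 2/9)
2·[QVE] = 1/3, 2·[EVC] = 1/9
[QVE]:[EVC] = 1/3:1/9 = 3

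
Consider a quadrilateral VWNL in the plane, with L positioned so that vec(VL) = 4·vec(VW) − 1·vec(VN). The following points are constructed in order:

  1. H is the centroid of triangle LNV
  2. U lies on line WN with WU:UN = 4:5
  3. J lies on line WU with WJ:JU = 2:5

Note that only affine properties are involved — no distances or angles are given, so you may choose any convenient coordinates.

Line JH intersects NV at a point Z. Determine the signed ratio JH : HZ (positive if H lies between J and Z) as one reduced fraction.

Assign V = (0, 0), W = (1, 0), N = (0, 1), L = (4, -1) — the answer is frame-independent, so this choice is without loss of generality.
1. H is the centroid of triangle LNV ⇒ H = (4/3, 0)
2. U lies on line WN with WU:UN = 4:5 ⇒ U = (5/9, 4/9)
3. J lies on line WU with WJ:JU = 2:5 ⇒ J = (55/63, 8/63)
line JH meets NV at Z = (0, 32/87)
H = J + t·(Z−J) with t = -29/55, so JH:HZ = -29/55:84/55

JH:HZ = -29/84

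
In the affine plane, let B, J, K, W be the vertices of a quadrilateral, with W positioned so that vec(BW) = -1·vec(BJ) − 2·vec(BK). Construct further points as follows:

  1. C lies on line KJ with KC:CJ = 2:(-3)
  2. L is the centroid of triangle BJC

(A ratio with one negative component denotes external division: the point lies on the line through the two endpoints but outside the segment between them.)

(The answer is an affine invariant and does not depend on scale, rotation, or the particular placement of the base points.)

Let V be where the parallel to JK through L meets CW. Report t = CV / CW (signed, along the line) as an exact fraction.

Set B = (0, 0), J = (1, 0), K = (0, 1), W = (-1, -2); any affine frame gives the same invariant.
1. C lies on line KJ with KC:CJ = 2:(-3) ⇒ C = (-2, 3)
2. L is the centroid of triangle BJC ⇒ L = (-1/3, 1)
through L parallel to JK: direction (-1, 1); meets CW at V = (-23/12, 31/12)
V = C + t·(W−C) with t = 1/12

t = 1/12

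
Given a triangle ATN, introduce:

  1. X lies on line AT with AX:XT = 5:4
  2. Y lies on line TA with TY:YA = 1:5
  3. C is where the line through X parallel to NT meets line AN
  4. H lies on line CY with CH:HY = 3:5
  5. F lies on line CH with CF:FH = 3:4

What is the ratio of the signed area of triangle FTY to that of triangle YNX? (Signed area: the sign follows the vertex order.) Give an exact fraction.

[FTY]:[YNX] = -47/168

Work in coordinates with A = (0, 0), T = (1, 0), N = (0, 1).
1. X lies on line AT with AX:XT = 5:4 ⇒ X = (5/9, 0)
2. Y lies on line TA with TY:YA = 1:5 ⇒ Y = (5/6, 0)
3. C is where the line through X parallel to NT meets line AN ⇒ C = (0, 5/9)
4. H lies on line CY with CH:HY = 3:5 ⇒ H = (5/16, 25/72)
5. F lies on line CH with CF:FH = 3:4 ⇒ F = (15/112, 235/504)
2·[FTY] = -235/3024, 2·[YNX] = 5/18
[FTY]:[YNX] = -235/3024:5/18 = -47/168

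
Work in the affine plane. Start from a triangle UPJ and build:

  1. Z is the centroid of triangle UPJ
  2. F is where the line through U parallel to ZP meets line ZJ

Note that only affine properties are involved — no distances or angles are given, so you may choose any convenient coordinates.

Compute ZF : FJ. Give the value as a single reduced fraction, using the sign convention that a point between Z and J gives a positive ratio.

Set U = (0, 0), P = (1, 0), J = (0, 1); any affine frame gives the same invariant.
1. Z is the centroid of triangle UPJ ⇒ Z = (1/3, 1/3)
2. F is where the line through U parallel to ZP meets line ZJ ⇒ F = (2/3, -1/3)
F = Z + t·(J−Z) with t = -1, so ZF:FJ = t:(1−t) = -1:2

ZF:FJ = -1/2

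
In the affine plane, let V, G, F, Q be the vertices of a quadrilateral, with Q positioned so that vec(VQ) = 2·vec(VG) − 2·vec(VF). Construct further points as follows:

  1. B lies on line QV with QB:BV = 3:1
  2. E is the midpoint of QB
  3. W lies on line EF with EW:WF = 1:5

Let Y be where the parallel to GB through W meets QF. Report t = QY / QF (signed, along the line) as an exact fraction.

Assign V = (0, 0), G = (1, 0), F = (0, 1), Q = (2, -2) — the answer is frame-independent, so this choice is without loss of generality.
1. B lies on line QV with QB:BV = 3:1 ⇒ B = (1/2, -1/2)
2. E is the midpoint of QB ⇒ E = (5/4, -5/4)
3. W lies on line EF with EW:WF = 1:5 ⇒ W = (25/24, -7/8)
through W parallel to GB: direction (-1/2, -1/2); meets QF at Y = (7/6, -3/4)
Y = Q + t·(F−Q) with t = 5/12

t = 5/12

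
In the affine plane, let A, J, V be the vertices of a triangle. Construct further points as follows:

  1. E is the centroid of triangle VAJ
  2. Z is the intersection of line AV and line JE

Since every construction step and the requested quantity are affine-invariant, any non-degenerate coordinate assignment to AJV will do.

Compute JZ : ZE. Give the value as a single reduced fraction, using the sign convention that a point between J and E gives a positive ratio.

Set A = (0, 0), J = (1, 0), V = (0, 1); any affine frame gives the same invariant.
1. E is the centroid of triangle VAJ ⇒ E = (1/3, 1/3)
2. Z is the intersection of line AV and line JE ⇒ Z = (0, 1/2)
Z = J + t·(E−J) with t = 3/2, so JZ:ZE = t:(1−t) = 3/2:-1/2

JZ:ZE = -3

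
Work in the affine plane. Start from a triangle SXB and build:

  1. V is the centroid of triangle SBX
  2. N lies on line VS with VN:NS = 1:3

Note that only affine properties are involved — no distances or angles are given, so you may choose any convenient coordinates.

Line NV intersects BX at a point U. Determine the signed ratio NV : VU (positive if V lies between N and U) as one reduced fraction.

NV:VU = 1/2

Choose coordinates S = (0, 0), X = (1, 0), B = (0, 1).
1. V is the centroid of triangle SBX ⇒ V = (1/3, 1/3)
2. N lies on line VS with VN:NS = 1:3 ⇒ N = (1/4, 1/4)
line NV meets BX at U = (1/2, 1/2)
V = N + t·(U−N) with t = 1/3, so NV:VU = 1/3:2/3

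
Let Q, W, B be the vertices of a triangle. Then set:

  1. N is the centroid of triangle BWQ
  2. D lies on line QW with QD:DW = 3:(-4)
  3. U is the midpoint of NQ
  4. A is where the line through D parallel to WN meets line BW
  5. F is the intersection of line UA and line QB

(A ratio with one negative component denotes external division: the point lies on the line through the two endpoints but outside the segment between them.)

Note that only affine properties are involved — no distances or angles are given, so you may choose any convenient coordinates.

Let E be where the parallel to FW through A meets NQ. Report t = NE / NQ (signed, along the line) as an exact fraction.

t = 251/38

Choose coordinates Q = (0, 0), W = (1, 0), B = (0, 1).
1. N is the centroid of triangle BWQ ⇒ N = (1/3, 1/3)
2. D lies on line QW with QD:DW = 3:(-4) ⇒ D = (-3, 0)
3. U is the midpoint of NQ ⇒ U = (1/6, 1/6)
4. A is where the line through D parallel to WN meets line BW ⇒ A = (5, -4)
5. F is the intersection of line UA and line QB ⇒ F = (0, 9/29)
through A parallel to FW: direction (1, -9/29); meets NQ at E = (-71/38, -71/38)
E = N + t·(Q−N) with t = 251/38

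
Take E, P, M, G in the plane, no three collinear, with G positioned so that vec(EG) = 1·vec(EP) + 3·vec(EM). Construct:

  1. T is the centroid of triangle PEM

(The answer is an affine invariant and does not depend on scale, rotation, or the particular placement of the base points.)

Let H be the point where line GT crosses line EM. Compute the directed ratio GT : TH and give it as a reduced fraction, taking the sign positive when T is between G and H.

GT:TH = 2

Work in coordinates with E = (0, 0), P = (1, 0), M = (0, 1), G = (1, 3).
1. T is the centroid of triangle PEM ⇒ T = (1/3, 1/3)
line GT meets EM at H = (0, -1)
T = G + t·(H−G) with t = 2/3, so GT:TH = 2/3:1/3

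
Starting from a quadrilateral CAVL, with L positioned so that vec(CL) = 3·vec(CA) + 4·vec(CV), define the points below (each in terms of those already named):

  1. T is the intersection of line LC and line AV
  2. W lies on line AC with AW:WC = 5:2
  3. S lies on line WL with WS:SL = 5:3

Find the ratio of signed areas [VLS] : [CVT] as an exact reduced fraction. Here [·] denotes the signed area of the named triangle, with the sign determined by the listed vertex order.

Work in coordinates with C = (0, 0), A = (1, 0), V = (0, 1), L = (3, 4).
1. T is the intersection of line LC and line AV ⇒ T = (3/7, 4/7)
2. W lies on line AC with AW:WC = 5:2 ⇒ W = (2/7, 0)
3. S lies on line WL with WS:SL = 5:3 ⇒ S = (111/56, 5/2)
2·[VLS] = -81/56, 2·[CVT] = -3/7
[VLS]:[CVT] = -81/56:-3/7 = 27/8

[VLS]:[CVT] = 27/8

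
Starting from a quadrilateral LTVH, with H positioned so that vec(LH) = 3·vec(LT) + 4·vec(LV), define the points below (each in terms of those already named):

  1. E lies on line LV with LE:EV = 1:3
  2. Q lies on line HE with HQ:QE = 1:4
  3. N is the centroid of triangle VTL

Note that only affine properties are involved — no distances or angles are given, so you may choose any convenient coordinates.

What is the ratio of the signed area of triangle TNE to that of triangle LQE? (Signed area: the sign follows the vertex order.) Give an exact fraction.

[TNE]:[LQE] = 5/18

Work in coordinates with L = (0, 0), T = (1, 0), V = (0, 1), H = (3, 4).
1. E lies on line LV with LE:EV = 1:3 ⇒ E = (0, 1/4)
2. Q lies on line HE with HQ:QE = 1:4 ⇒ Q = (12/5, 13/4)
3. N is the centroid of triangle VTL ⇒ N = (1/3, 1/3)
2·[TNE] = 1/6, 2·[LQE] = 3/5
[TNE]:[LQE] = 1/6:3/5 = 5/18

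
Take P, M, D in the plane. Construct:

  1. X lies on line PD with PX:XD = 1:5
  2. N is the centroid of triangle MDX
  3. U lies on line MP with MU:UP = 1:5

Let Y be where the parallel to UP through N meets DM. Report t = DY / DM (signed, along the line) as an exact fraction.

t = 11/18

Work in coordinates with P = (0, 0), M = (1, 0), D = (0, 1).
1. X lies on line PD with PX:XD = 1:5 ⇒ X = (0, 1/6)
2. N is the centroid of triangle MDX ⇒ N = (1/3, 7/18)
3. U lies on line MP with MU:UP = 1:5 ⇒ U = (5/6, 0)
through N parallel to UP: direction (-5/6, 0); meets DM at Y = (11/18, 7/18)
Y = D + t·(M−D) with t = 11/18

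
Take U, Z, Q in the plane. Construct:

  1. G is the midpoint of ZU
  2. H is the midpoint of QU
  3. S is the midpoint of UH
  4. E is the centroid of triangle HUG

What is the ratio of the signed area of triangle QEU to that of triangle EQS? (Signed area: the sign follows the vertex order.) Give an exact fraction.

[QEU]:[EQS] = -4/3

Assign U = (0, 0), Z = (1, 0), Q = (0, 1) — the answer is frame-independent, so this choice is without loss of generality.
1. G is the midpoint of ZU ⇒ G = (1/2, 0)
2. H is the midpoint of QU ⇒ H = (0, 1/2)
3. S is the midpoint of UH ⇒ S = (0, 1/4)
4. E is the centroid of triangle HUG ⇒ E = (1/6, 1/6)
2·[QEU] = -1/6, 2·[EQS] = 1/8
[QEU]:[EQS] = -1/6:1/8 = -4/3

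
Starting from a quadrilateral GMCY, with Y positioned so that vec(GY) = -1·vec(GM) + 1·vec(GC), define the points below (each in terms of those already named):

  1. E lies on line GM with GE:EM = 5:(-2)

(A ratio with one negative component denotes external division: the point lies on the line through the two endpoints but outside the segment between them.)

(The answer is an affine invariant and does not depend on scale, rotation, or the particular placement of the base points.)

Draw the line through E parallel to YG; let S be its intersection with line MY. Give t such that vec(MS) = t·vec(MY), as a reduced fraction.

Assign G = (0, 0), M = (1, 0), C = (0, 1), Y = (-1, 1) — the answer is frame-independent, so this choice is without loss of generality.
1. E lies on line GM with GE:EM = 5:(-2) ⇒ E = (5/3, 0)
through E parallel to YG: direction (1, -1); meets MY at S = (7/3, -2/3)
S = M + t·(Y−M) with t = -2/3

t = -2/3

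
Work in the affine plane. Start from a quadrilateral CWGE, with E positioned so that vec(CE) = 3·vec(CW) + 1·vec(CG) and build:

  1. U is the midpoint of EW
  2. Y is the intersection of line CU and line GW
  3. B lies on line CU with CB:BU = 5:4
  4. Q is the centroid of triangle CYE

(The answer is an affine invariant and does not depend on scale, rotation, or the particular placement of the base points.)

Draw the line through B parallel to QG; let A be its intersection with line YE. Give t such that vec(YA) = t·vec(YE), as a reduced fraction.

Choose coordinates C = (0, 0), W = (1, 0), G = (0, 1), E = (3, 1).
1. U is the midpoint of EW ⇒ U = (2, 1/2)
2. Y is the intersection of line CU and line GW ⇒ Y = (4/5, 1/5)
3. B lies on line CU with CB:BU = 5:4 ⇒ B = (10/9, 5/18)
4. Q is the centroid of triangle CYE ⇒ Q = (19/15, 2/5)
through B parallel to QG: direction (-19/15, 3/5); meets YE at A = (481/450, 67/225)
A = Y + t·(E−Y) with t = 11/90

t = 11/90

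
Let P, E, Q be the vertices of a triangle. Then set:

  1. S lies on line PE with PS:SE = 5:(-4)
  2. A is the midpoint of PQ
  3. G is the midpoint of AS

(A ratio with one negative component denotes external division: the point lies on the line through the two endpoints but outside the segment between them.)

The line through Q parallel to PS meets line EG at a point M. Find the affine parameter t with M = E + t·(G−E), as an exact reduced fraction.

t = 4

Work in coordinates with P = (0, 0), E = (1, 0), Q = (0, 1).
1. S lies on line PE with PS:SE = 5:(-4) ⇒ S = (5, 0)
2. A is the midpoint of PQ ⇒ A = (0, 1/2)
3. G is the midpoint of AS ⇒ G = (5/2, 1/4)
through Q parallel to PS: direction (5, 0); meets EG at M = (7, 1)
M = E + t·(G−E) with t = 4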